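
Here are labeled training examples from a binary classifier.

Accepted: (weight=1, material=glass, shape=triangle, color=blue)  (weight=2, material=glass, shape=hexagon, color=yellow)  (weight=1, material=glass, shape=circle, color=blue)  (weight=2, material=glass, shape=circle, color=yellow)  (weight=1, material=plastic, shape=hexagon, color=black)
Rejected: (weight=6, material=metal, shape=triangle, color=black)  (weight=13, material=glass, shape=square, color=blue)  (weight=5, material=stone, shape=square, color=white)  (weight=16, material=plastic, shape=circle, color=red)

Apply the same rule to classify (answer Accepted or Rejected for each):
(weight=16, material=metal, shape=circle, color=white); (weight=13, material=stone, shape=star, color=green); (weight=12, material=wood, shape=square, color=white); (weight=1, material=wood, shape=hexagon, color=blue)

Rejected, Rejected, Rejected, Accepted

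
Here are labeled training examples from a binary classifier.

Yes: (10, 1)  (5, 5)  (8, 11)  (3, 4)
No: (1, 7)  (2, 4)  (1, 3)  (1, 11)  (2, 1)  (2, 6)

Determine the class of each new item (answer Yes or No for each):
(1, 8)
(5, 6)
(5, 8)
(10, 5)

All 'Yes' examples share one property — first ≥ 3 — and every 'No' example lacks it.

No, Yes, Yes, Yes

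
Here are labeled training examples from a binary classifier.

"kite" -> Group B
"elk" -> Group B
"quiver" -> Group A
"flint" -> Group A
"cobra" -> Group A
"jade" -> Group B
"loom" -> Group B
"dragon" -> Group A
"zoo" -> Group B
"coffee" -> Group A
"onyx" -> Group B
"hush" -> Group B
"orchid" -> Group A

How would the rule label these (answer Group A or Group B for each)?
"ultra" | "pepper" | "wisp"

Rule: length ≥ 5. This holds for each 'Group A' example and fails for each 'Group B' one.
"ultra": Group A (length 5).
"pepper": Group A (length 6).
"wisp": Group B (length 4).

Group A, Group A, Group B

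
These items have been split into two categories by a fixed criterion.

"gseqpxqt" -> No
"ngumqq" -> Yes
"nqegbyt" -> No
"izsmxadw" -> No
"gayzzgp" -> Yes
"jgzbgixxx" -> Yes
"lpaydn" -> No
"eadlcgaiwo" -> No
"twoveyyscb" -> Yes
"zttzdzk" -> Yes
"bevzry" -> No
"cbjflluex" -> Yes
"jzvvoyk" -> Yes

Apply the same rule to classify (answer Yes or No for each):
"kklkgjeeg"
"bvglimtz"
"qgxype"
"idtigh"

Yes, No, No, No

One predicate separates the groups cleanly: has a double letter.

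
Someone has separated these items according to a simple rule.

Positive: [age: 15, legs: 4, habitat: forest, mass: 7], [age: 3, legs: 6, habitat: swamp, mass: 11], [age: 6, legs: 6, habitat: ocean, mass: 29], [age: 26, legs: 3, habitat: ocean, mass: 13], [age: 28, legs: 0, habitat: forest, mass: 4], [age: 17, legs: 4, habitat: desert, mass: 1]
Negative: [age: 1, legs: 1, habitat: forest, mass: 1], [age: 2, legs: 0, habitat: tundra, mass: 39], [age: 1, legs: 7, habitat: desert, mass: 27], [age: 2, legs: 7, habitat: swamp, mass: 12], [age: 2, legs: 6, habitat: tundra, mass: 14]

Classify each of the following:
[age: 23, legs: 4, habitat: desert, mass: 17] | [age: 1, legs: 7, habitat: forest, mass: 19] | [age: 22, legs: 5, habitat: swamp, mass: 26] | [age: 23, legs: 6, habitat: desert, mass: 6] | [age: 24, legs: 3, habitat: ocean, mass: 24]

Rule: age ≥ 3. This holds for each 'Positive' example and fails for each 'Negative' one.
[age: 23, legs: 4, habitat: desert, mass: 17] — age = 23, hence Positive. [age: 1, legs: 7, habitat: forest, mass: 19] — age = 1, hence Negative. [age: 22, legs: 5, habitat: swamp, mass: 26] — age = 22, hence Positive. [age: 23, legs: 6, habitat: desert, mass: 6] — age = 23, hence Positive. [age: 24, legs: 3, habitat: ocean, mass: 24] — age = 24, hence Positive.

Positive, Negative, Positive, Positive, Positive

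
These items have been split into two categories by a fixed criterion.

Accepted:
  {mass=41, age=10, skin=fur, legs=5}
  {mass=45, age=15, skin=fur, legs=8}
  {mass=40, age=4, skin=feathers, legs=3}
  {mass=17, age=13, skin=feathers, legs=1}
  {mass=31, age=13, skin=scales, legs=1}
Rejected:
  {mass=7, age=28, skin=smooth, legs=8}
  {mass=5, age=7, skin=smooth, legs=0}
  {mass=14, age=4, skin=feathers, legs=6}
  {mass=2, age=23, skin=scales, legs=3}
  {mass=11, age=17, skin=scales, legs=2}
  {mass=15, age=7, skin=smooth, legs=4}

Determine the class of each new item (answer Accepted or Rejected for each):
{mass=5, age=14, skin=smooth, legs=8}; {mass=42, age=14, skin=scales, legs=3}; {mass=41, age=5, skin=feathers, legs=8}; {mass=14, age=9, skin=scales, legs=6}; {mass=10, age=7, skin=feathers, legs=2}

Rejected, Accepted, Accepted, Rejected, Rejected

Rule: mass ≥ 17. This holds for each 'Accepted' example and fails for each 'Rejected' one.
Rejected: {mass=5, age=14, skin=smooth, legs=8}, since mass = 5.
Accepted: {mass=42, age=14, skin=scales, legs=3}, since mass = 42.
Accepted: {mass=41, age=5, skin=feathers, legs=8}, since mass = 41.
Rejected: {mass=14, age=9, skin=scales, legs=6}, since mass = 14.
Rejected: {mass=10, age=7, skin=feathers, legs=2}, since mass = 10.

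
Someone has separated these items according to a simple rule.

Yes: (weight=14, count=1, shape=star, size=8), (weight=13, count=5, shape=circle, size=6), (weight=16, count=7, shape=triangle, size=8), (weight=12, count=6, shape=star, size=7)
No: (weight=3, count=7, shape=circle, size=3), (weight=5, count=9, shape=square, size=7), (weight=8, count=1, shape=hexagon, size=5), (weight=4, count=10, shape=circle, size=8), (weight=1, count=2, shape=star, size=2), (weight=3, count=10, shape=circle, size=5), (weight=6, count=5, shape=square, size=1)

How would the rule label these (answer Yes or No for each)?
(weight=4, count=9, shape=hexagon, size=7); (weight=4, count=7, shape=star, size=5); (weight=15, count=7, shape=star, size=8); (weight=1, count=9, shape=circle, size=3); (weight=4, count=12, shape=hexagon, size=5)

No, No, Yes, No, No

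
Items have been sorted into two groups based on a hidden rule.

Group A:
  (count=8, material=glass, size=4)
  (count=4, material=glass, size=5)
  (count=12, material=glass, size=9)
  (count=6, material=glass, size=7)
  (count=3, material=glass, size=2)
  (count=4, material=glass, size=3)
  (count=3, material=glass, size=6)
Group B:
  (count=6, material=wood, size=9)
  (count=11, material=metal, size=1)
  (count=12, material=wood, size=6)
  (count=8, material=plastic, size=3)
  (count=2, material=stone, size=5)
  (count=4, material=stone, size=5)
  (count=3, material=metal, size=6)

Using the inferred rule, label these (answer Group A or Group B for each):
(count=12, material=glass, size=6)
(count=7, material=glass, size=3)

Every 'Group A' example satisfies: material is glass. None of the 'Group B' examples do.
(count=12, material=glass, size=6): Group A (material is glass). (count=7, material=glass, size=3): Group A (material is glass).

Group A, Group A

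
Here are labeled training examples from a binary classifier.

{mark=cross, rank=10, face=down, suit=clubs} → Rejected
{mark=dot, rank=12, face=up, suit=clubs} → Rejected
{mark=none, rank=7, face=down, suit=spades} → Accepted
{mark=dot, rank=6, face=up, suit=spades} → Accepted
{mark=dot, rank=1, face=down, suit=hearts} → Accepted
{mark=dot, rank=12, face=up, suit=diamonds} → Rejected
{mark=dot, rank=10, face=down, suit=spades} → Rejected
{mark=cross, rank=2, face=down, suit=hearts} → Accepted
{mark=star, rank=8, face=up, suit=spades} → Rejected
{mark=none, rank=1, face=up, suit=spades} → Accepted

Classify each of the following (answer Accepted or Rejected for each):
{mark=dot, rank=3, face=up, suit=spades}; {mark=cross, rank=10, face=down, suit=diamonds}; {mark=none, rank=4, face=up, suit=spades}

Accepted, Rejected, Accepted

The simplest hypothesis consistent with all the labels is: rank ≤ 7.
{mark=dot, rank=3, face=up, suit=spades} → rank = 3 → Accepted. {mark=cross, rank=10, face=down, suit=diamonds} → rank = 10 → Rejected. {mark=none, rank=4, face=up, suit=spades} → rank = 4 → Accepted.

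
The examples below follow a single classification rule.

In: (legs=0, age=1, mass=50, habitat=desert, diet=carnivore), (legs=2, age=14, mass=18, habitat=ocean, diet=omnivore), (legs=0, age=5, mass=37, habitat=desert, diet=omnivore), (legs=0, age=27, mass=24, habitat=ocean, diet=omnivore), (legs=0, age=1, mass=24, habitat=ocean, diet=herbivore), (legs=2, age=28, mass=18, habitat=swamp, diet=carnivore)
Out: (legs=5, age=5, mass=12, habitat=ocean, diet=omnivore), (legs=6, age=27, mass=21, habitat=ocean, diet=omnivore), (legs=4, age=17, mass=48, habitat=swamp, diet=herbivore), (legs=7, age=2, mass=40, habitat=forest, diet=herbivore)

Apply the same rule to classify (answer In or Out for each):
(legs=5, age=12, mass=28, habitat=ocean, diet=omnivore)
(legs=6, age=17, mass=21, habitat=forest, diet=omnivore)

Out, Out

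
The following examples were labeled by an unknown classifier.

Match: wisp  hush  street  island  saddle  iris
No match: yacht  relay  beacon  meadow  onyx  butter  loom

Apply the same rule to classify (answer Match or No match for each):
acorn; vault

No match, No match

The simplest hypothesis consistent with all the labels is: contains 's'.
acorn: no 's', doesn't match → No match. vault: no 's', doesn't match → No match.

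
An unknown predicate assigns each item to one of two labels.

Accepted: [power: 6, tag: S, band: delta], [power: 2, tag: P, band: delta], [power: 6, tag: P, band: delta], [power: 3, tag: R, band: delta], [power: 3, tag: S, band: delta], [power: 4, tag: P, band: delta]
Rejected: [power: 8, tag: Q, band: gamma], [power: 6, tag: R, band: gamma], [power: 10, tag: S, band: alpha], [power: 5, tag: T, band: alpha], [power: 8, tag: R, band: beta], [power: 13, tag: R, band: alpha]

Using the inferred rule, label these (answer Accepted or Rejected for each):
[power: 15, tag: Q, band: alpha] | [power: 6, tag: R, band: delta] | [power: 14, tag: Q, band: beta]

The classifier is using: band is delta.
[power: 15, tag: Q, band: alpha] — band is alpha, hence Rejected.
[power: 6, tag: R, band: delta] — band is delta, hence Accepted.
[power: 14, tag: Q, band: beta] — band is beta, hence Rejected.

Rejected, Accepted, Rejected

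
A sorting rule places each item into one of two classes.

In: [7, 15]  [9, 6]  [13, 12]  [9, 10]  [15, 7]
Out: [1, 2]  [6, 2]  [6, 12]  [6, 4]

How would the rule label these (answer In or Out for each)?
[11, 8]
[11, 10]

In, In

All 'In' examples share one property — first ≥ 7 — and every 'Out' example lacks it.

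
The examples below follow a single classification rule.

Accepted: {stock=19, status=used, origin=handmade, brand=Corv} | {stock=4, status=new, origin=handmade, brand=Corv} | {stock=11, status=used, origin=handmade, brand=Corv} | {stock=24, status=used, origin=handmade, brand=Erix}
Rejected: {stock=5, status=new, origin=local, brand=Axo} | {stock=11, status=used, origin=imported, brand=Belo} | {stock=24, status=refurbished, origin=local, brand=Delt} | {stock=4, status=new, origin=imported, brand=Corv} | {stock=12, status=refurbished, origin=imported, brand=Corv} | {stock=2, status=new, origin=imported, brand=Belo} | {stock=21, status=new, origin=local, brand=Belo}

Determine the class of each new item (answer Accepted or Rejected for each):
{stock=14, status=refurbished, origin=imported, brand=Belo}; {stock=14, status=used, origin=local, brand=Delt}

Rule: origin is handmade. This holds for each 'Accepted' example and fails for each 'Rejected' one.
{stock=14, status=refurbished, origin=imported, brand=Belo}: Rejected (origin is imported). {stock=14, status=used, origin=local, brand=Delt}: Rejected (origin is local).

Rejected, Rejected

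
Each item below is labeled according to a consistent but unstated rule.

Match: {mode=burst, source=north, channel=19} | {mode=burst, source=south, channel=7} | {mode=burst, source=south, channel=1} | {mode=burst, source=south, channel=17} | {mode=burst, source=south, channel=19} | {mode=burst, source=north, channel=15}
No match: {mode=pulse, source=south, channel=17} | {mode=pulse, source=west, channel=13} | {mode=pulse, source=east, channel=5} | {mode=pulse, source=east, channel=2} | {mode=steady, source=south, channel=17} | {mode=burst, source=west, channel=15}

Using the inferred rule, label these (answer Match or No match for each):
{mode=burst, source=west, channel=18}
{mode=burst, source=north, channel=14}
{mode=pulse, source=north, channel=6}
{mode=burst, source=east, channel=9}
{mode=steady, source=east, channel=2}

No match, Match, No match, Match, No match

The simplest hypothesis consistent with all the labels is: source is not west AND mode is burst.
{mode=burst, source=west, channel=18}: source is west, mode is burst — does not pass, so No match. {mode=burst, source=north, channel=14}: source is north, mode is burst — fits, so Match. {mode=pulse, source=north, channel=6}: source is north, mode is pulse — does not pass, so No match. {mode=burst, source=east, channel=9}: source is east, mode is burst — fits, so Match. {mode=steady, source=east, channel=2}: source is east, mode is steady — does not pass, so No match.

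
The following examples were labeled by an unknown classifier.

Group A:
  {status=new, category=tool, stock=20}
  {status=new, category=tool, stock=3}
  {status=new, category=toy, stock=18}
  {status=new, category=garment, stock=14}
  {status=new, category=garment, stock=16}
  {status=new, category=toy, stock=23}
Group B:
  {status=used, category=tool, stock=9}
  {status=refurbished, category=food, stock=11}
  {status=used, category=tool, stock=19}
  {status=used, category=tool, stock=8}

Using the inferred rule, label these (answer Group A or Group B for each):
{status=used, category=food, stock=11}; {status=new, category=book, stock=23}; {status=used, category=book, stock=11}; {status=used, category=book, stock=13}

Group B, Group A, Group B, Group B

The classifier is using: status is new.
{status=used, category=food, stock=11} → status is used → Group B.
{status=new, category=book, stock=23} → status is new → Group A.
{status=used, category=book, stock=11} → status is used → Group B.
{status=used, category=book, stock=13} → status is used → Group B.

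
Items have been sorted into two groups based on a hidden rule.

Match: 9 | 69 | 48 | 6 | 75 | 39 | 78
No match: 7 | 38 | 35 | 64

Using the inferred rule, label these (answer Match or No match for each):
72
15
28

Match, Match, No match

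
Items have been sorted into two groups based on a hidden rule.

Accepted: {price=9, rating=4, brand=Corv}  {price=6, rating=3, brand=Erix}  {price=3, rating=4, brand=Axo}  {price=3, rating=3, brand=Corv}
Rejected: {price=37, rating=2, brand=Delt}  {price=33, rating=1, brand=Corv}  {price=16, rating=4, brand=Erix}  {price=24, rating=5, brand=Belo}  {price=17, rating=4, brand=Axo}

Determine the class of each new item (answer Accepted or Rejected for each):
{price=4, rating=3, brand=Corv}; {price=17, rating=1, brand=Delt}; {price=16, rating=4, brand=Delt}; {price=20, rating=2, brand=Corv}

Accepted, Rejected, Rejected, Rejected

One predicate separates the groups cleanly: price ≤ 9.
{price=4, rating=3, brand=Corv}: price = 4 — meets the rule, so Accepted. {price=17, rating=1, brand=Delt}: price = 17 — does not pass, so Rejected. {price=16, rating=4, brand=Delt}: price = 16 — does not pass, so Rejected. {price=20, rating=2, brand=Corv}: price = 20 — does not pass, so Rejected.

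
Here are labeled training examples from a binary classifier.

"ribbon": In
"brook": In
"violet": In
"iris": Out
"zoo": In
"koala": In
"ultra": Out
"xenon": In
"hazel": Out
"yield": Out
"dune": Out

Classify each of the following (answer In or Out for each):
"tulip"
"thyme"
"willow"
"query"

'In' ⟺ contains 'o'.

Out, Out, In, Out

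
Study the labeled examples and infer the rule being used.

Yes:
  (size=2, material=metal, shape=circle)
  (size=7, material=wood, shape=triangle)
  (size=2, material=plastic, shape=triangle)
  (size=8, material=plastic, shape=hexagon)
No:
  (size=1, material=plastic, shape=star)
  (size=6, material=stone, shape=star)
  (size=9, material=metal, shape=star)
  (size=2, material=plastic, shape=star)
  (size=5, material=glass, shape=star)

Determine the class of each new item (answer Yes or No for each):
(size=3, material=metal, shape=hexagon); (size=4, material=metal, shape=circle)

Yes, Yes

Comparing the two groups points to one rule — shape is not star.
(size=3, material=metal, shape=hexagon) → shape is hexagon → Yes.
(size=4, material=metal, shape=circle) → shape is circle → Yes.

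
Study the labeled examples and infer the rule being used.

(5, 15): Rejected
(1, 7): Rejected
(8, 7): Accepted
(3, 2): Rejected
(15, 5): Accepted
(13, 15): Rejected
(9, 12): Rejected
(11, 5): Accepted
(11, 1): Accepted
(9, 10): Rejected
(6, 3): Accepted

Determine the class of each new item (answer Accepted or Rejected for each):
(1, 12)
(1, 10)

All 'Accepted' examples share one property — first > second AND second is odd — and every 'Rejected' example lacks it.
(1, 12): Rejected (1 < 12, second 12). (1, 10): Rejected (1 < 10, second 10).

Rejected, Rejected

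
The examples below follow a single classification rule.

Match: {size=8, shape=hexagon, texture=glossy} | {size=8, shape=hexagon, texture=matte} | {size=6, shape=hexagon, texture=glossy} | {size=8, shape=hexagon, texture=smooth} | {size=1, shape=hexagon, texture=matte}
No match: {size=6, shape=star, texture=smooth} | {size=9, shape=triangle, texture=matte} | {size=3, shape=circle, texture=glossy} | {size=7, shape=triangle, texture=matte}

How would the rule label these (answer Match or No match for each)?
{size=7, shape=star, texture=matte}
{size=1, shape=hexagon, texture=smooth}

'Match' ⟺ shape is hexagon.
{size=7, shape=star, texture=matte}: shape is star — fails the rule, so No match. {size=1, shape=hexagon, texture=smooth}: shape is hexagon — matches, so Match.

No match, Match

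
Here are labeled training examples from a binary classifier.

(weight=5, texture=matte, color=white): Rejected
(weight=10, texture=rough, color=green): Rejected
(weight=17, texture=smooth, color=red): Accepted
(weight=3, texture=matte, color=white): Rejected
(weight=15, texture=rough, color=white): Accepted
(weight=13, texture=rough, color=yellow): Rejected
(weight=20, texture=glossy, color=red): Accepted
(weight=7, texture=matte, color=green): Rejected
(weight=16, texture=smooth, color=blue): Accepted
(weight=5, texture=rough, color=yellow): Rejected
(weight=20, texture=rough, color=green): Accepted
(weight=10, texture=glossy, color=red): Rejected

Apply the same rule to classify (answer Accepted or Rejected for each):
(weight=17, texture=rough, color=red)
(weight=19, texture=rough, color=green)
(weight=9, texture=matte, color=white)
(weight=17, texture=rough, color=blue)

Accepted, Accepted, Rejected, Accepted

One predicate separates the groups cleanly: weight ≥ 15.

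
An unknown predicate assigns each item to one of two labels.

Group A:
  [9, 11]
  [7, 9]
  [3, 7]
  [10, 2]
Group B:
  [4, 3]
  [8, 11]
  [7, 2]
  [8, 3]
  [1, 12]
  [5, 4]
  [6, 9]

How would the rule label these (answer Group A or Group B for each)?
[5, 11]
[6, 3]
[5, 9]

Group A, Group B, Group A

The classifier is using: sum is even.
[5, 11]: 5+11 = 16, satisfies this → Group A.
[6, 3]: 6+3 = 9, fails the rule → Group B.
[5, 9]: 5+9 = 14, satisfies this → Group A.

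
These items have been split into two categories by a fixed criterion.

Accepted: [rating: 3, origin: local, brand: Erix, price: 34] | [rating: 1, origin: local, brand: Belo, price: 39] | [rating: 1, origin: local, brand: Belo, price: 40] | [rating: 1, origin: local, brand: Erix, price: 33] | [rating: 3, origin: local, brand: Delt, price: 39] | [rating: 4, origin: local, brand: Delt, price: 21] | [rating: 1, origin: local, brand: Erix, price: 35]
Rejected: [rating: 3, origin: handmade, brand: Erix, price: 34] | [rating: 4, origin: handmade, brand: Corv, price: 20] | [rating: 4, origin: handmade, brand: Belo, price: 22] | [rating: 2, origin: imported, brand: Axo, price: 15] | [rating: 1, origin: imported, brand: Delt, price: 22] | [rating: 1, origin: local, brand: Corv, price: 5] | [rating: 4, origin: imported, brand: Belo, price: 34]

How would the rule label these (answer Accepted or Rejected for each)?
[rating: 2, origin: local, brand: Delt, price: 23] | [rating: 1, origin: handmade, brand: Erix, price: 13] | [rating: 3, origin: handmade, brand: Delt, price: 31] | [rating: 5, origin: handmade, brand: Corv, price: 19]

Every 'Accepted' example satisfies: origin is local AND price ≥ 15. None of the 'Rejected' examples do.
[rating: 2, origin: local, brand: Delt, price: 23] → origin is local, price = 23 → Accepted.
[rating: 1, origin: handmade, brand: Erix, price: 13] → origin is handmade, price = 13 → Rejected.
[rating: 3, origin: handmade, brand: Delt, price: 31] → origin is handmade, price = 31 → Rejected.
[rating: 5, origin: handmade, brand: Corv, price: 19] → origin is handmade, price = 19 → Rejected.

Accepted, Rejected, Rejected, Rejected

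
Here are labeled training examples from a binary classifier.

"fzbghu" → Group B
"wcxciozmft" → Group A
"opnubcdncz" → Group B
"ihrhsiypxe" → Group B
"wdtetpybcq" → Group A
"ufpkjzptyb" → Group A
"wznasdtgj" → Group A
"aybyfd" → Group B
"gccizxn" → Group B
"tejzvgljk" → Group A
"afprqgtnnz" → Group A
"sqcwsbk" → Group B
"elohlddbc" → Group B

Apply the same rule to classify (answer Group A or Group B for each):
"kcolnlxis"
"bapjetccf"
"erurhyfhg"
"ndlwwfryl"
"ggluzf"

Group B, Group A, Group B, Group B, Group B

The common property of the 'Group A' items is: contains 't'. No 'Group B' item has it.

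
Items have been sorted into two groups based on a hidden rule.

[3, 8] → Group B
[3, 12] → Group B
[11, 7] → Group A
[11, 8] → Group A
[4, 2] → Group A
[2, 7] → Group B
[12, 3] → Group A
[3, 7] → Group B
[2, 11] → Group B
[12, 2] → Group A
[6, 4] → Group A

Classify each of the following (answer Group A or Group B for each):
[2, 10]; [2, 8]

Group B, Group B

'Group A' ⟺ first > second.
[2, 10] — 2 < 10, hence Group B.
[2, 8] — 2 < 8, hence Group B.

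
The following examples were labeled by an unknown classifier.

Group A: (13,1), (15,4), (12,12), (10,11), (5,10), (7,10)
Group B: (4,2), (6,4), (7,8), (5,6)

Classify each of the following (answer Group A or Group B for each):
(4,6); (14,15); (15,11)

The simplest hypothesis consistent with all the labels is: max ≥ 10.
(4,6): Group B (max 6). (14,15): Group A (max 15). (15,11): Group A (max 15).

Group B, Group A, Group A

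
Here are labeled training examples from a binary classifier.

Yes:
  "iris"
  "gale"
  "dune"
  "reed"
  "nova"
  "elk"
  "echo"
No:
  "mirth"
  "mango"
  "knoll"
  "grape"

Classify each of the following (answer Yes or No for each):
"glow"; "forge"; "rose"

Yes, No, Yes

'Yes' ⟺ length ≤ 4.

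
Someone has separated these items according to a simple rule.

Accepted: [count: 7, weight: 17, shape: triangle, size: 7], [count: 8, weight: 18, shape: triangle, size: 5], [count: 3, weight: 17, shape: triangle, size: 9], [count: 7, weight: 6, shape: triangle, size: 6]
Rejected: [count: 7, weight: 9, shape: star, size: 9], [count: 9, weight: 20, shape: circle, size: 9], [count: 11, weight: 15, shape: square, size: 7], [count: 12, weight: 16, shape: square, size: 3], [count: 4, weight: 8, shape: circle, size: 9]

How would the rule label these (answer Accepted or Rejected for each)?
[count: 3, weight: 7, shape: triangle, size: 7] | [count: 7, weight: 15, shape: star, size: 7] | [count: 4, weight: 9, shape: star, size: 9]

Accepted, Rejected, Rejected

Comparing the two groups points to one rule — shape is triangle.
[count: 3, weight: 7, shape: triangle, size: 7] → shape is triangle → Accepted. [count: 7, weight: 15, shape: star, size: 7] → shape is star → Rejected. [count: 4, weight: 9, shape: star, size: 9] → shape is star → Rejected.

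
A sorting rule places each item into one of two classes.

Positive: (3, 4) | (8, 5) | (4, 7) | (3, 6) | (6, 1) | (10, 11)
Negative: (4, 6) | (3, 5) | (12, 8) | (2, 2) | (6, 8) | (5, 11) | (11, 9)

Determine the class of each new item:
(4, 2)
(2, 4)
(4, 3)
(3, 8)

The pattern is that an item is 'Positive' exactly when: sum is odd.

Negative, Negative, Positive, Positive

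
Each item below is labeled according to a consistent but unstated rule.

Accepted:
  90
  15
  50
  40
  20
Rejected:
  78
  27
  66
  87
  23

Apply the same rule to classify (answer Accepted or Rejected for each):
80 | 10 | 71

The classifier is using: multiple of 5.
80: 80 = 5·16, passes → Accepted. 10: 10 = 5·2, passes → Accepted. 71: 71 = 5·14 + 1, fails the rule → Rejected.

Accepted, Accepted, Rejected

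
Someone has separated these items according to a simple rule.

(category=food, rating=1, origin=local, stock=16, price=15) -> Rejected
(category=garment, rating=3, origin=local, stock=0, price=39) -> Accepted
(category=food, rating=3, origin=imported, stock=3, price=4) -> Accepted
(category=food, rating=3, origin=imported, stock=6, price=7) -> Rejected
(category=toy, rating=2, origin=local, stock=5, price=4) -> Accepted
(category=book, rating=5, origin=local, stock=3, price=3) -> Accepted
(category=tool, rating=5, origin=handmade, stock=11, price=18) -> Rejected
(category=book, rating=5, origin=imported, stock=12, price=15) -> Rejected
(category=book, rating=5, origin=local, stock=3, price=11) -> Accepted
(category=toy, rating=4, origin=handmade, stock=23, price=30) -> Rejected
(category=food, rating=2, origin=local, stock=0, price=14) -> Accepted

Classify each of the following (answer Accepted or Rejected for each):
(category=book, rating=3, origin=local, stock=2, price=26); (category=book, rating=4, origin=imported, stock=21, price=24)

Accepted, Rejected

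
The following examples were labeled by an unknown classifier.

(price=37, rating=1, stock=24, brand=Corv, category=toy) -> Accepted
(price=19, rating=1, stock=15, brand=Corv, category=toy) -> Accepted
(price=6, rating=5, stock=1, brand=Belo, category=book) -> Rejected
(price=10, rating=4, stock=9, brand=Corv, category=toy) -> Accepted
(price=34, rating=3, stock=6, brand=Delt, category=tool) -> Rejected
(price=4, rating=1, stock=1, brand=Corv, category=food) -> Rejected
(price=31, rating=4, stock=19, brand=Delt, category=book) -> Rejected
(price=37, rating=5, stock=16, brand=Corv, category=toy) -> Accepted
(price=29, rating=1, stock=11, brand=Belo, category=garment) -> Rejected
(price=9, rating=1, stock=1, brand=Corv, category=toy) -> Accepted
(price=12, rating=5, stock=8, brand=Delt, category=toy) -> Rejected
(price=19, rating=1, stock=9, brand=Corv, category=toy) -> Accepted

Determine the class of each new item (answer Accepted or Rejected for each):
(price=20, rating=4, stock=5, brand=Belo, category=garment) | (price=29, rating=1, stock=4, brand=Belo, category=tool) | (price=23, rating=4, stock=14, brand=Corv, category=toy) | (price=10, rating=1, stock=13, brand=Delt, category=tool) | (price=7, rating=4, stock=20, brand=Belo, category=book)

Rejected, Rejected, Accepted, Rejected, Rejected

The simplest hypothesis consistent with all the labels is: category is toy AND brand is Corv.
(price=20, rating=4, stock=5, brand=Belo, category=garment): category is garment, brand is Belo, lacks this property → Rejected. (price=29, rating=1, stock=4, brand=Belo, category=tool): category is tool, brand is Belo, lacks this property → Rejected. (price=23, rating=4, stock=14, brand=Corv, category=toy): category is toy, brand is Corv, meets the rule → Accepted. (price=10, rating=1, stock=13, brand=Delt, category=tool): category is tool, brand is Delt, lacks this property → Rejected. (price=7, rating=4, stock=20, brand=Belo, category=book): category is book, brand is Belo, lacks this property → Rejected.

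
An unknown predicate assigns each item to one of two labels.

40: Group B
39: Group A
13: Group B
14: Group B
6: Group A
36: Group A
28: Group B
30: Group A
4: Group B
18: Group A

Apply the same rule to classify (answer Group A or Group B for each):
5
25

The distinguishing property — multiple of 3 — holds for all the 'Group A' cases and none of the 'Group B' cases.
5 — 5 = 3·1 + 2, hence Group B.
25 — 25 = 3·8 + 1, hence Group B.

Group B, Group B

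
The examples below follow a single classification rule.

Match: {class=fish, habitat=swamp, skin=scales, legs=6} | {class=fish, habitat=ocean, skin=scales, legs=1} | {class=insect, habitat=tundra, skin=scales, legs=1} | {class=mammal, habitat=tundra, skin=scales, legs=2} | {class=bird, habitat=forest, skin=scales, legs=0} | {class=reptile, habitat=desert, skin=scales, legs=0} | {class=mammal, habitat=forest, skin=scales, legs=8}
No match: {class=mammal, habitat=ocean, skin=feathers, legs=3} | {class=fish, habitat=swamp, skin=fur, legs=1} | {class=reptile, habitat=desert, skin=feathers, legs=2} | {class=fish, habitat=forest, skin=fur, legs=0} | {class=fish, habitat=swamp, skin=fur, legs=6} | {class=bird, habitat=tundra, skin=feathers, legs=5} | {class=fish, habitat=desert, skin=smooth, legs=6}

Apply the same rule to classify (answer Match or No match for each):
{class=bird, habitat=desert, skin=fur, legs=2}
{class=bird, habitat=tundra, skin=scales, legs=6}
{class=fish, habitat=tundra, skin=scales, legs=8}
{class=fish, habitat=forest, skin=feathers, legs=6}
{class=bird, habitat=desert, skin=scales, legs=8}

'Match' ⟺ skin is scales.
{class=bird, habitat=desert, skin=fur, legs=2}: No match (skin is fur). {class=bird, habitat=tundra, skin=scales, legs=6}: Match (skin is scales). {class=fish, habitat=tundra, skin=scales, legs=8}: Match (skin is scales). {class=fish, habitat=forest, skin=feathers, legs=6}: No match (skin is feathers). {class=bird, habitat=desert, skin=scales, legs=8}: Match (skin is scales).

No match, Match, Match, No match, Match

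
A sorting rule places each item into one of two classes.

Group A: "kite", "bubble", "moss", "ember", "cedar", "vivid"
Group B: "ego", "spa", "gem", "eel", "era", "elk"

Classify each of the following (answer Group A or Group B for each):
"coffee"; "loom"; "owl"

The pattern is that an item is 'Group A' exactly when: length ≥ 4.
Group A: "coffee", since length 6.
Group A: "loom", since length 4.
Group B: "owl", since length 3.

Group A, Group A, Group B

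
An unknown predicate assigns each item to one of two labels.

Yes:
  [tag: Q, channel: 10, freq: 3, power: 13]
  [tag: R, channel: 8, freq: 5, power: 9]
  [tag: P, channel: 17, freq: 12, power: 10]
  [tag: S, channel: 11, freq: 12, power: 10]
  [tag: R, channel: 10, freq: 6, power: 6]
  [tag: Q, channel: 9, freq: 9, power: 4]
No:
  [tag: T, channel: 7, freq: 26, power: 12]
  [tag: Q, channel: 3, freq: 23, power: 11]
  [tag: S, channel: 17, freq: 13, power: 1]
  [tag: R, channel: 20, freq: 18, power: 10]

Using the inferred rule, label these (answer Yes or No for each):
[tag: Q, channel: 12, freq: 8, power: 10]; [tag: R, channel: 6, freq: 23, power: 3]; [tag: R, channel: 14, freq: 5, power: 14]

The distinguishing property — freq ≤ 12 — holds for all the 'Yes' cases and none of the 'No' cases.
[tag: Q, channel: 12, freq: 8, power: 10]: freq = 8, fits → Yes. [tag: R, channel: 6, freq: 23, power: 3]: freq = 23, fails this test → No. [tag: R, channel: 14, freq: 5, power: 14]: freq = 5, fits → Yes.

Yes, No, Yes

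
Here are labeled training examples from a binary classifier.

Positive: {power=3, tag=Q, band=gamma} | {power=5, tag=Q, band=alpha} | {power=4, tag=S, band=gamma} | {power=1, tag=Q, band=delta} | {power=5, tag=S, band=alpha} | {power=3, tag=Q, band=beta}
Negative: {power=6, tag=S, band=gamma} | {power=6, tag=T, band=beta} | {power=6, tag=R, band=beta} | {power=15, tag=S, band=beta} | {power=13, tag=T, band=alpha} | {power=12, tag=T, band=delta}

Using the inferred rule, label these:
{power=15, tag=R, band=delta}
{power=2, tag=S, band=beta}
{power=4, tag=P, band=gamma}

Negative, Positive, Positive

The simplest hypothesis consistent with all the labels is: power ≤ 5.
{power=15, tag=R, band=delta} → power = 15 → Negative.
{power=2, tag=S, band=beta} → power = 2 → Positive.
{power=4, tag=P, band=gamma} → power = 4 → Positive.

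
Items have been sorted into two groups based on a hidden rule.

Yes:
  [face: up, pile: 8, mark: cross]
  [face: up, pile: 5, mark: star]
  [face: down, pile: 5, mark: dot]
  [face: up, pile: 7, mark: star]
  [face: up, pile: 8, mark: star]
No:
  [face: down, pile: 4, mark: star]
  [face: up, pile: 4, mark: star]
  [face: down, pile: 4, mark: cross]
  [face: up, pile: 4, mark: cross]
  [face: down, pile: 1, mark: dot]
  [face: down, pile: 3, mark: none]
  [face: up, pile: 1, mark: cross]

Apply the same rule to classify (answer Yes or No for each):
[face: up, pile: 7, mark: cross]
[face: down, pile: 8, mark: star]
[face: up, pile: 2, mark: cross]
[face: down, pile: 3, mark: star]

Yes, Yes, No, No

'Yes' ⟺ pile ≥ 5.
[face: up, pile: 7, mark: cross] — pile = 7, hence Yes. [face: down, pile: 8, mark: star] — pile = 8, hence Yes. [face: up, pile: 2, mark: cross] — pile = 2, hence No. [face: down, pile: 3, mark: star] — pile = 3, hence No.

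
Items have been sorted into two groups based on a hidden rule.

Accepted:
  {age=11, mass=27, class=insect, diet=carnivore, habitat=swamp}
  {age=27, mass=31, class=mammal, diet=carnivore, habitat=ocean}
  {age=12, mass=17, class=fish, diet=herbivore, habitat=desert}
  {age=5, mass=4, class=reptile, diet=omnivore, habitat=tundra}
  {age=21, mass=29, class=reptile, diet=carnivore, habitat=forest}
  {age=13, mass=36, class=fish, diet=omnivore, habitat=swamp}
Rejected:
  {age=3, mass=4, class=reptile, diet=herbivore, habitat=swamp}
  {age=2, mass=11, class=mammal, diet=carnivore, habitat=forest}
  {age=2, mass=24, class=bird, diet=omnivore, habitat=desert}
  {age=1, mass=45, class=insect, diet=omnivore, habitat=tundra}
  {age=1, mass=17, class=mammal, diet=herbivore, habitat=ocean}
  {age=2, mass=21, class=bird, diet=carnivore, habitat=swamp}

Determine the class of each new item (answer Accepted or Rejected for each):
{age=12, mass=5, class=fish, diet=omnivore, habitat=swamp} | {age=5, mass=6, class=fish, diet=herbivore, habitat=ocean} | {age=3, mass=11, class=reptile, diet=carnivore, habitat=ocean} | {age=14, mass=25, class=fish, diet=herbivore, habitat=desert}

Rule: age ≥ 5. This holds for each 'Accepted' example and fails for each 'Rejected' one.

Accepted, Accepted, Rejected, Accepted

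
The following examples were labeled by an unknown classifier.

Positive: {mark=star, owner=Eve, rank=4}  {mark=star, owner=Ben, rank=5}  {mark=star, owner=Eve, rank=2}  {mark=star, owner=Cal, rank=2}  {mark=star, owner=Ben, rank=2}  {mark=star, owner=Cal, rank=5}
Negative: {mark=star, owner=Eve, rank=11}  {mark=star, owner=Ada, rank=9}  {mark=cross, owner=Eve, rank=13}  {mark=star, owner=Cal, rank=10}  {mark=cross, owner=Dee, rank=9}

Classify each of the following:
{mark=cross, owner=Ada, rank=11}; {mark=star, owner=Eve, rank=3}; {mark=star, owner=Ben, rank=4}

Negative, Positive, Positive

'Positive' ⟺ rank ≤ 5.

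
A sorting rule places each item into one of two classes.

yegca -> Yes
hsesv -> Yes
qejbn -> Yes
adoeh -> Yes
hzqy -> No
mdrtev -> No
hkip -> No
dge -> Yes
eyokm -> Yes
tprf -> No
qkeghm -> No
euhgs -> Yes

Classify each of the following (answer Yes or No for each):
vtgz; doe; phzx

No, Yes, No

The rule appears to be: odd length.
vtgz → length 4 → No. doe → length 3 → Yes. phzx → length 4 → No.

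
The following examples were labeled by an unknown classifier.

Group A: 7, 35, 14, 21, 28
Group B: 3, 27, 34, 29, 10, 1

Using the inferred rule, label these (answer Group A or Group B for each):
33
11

Group B, Group B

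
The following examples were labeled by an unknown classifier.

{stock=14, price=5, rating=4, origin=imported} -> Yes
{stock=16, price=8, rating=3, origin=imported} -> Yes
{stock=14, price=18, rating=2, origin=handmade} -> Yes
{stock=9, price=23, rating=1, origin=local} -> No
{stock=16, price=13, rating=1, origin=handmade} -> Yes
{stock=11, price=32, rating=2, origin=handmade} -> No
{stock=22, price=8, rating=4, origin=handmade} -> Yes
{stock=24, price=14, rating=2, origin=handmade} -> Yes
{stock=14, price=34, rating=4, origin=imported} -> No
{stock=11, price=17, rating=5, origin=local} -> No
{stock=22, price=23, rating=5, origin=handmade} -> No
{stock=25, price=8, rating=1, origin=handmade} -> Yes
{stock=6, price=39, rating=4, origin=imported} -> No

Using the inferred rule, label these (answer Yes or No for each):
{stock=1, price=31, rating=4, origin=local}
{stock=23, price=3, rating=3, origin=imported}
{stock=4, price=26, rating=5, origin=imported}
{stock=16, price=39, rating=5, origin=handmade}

No, Yes, No, No

The rule appears to be: price ≤ 18 AND stock ≥ 14.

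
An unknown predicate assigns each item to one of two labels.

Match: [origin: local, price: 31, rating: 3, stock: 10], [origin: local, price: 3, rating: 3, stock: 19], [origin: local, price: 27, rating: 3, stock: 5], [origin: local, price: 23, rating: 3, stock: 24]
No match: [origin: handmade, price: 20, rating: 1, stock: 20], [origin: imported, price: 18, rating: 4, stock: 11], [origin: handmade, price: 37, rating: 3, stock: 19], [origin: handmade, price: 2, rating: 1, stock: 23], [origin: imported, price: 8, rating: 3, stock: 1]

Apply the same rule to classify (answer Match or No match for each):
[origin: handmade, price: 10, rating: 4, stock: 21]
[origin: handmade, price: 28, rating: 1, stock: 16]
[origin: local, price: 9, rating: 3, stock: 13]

No match, No match, Match

The distinguishing property — origin is local — holds for all the 'Match' cases and none of the 'No match' cases.
[origin: handmade, price: 10, rating: 4, stock: 21]: origin is handmade — fails the rule, so No match.
[origin: handmade, price: 28, rating: 1, stock: 16]: origin is handmade — fails the rule, so No match.
[origin: local, price: 9, rating: 3, stock: 13]: origin is local — satisfies this, so Match.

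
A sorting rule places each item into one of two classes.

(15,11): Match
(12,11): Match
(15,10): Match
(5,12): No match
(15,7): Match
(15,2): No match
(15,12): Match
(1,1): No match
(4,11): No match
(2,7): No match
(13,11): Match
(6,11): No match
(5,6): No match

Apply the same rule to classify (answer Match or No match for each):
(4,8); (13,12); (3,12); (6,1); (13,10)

Rule: sum ≥ 22. This holds for each 'Match' example and fails for each 'No match' one.
(4,8) → 4+8 = 12 → No match.
(13,12) → 13+12 = 25 → Match.
(3,12) → 3+12 = 15 → No match.
(6,1) → 6+1 = 7 → No match.
(13,10) → 13+10 = 23 → Match.

No match, Match, No match, No match, Match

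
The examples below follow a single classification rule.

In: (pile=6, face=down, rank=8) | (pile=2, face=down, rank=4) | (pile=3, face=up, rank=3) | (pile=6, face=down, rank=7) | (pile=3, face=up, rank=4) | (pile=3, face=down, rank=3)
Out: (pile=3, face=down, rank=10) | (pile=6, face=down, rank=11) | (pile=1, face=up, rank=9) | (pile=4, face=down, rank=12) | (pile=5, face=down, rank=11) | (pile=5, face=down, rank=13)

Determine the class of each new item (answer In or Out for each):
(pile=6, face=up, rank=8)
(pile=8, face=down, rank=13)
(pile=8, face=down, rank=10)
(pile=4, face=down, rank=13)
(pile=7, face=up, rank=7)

In, Out, Out, Out, In

Rule: rank ≤ 8. This holds for each 'In' example and fails for each 'Out' one.
(pile=6, face=up, rank=8): rank = 8 — checks out, so In. (pile=8, face=down, rank=13): rank = 13 — does not satisfy this, so Out. (pile=8, face=down, rank=10): rank = 10 — does not satisfy this, so Out. (pile=4, face=down, rank=13): rank = 13 — does not satisfy this, so Out. (pile=7, face=up, rank=7): rank = 7 — checks out, so In.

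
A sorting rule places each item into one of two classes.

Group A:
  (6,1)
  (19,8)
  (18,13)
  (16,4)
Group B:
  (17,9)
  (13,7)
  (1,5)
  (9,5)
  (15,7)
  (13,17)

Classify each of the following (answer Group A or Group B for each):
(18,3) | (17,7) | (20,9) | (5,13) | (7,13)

Group A, Group B, Group A, Group B, Group B

One predicate separates the groups cleanly: product is even.
(18,3): 18·3 = 54, matches → Group A. (17,7): 17·7 = 119, doesn't match → Group B. (20,9): 20·9 = 180, matches → Group A. (5,13): 5·13 = 65, doesn't match → Group B. (7,13): 7·13 = 91, doesn't match → Group B.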